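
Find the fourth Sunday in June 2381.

June 28, 2381

June 1, 2381 is a Monday.
The first Sunday is therefore June 7 (6 days later).
The fourth Sunday is 7 + 3×7 = June 28.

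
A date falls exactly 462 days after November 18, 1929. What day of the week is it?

Monday

Nov 18, 1929 is a Monday.
462 mod 7 = 0, so 462 days after a Monday is Monday + 0 = Monday.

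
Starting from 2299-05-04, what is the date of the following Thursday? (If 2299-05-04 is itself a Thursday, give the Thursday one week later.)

May 11, 2299

May 4, 2299 is a Thursday.
From Thursday to the next Thursday is 7 days.
May 4, 2299 + 7 = May 11, 2299.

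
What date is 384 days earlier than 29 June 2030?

June 10, 2029

−29 → May 31, 2030 (end of May, 31 days; 355 left).
−31 → Apr 30, 2030 (end of Apr, 30 days; 324 left).
−30 → Mar 31, 2030 (end of Mar, 31 days; 294 left).
−31 → Feb 28, 2030 (end of Feb, 28 days; 263 left).
−28 → Jan 31, 2030 (end of Jan, 31 days; 235 left).
−31 → Dec 31, 2029 (end of Dec, 31 days; 204 left).
−31 → Nov 30, 2029 (end of Nov, 30 days; 173 left).
−30 → Oct 31, 2029 (end of Oct, 31 days; 143 left).
−31 → Sep 30, 2029 (end of Sep, 30 days; 112 left).
−30 → Aug 31, 2029 (end of Aug, 31 days; 82 left).
−31 → Jul 31, 2029 (end of Jul, 31 days; 51 left).
−31 → Jun 30, 2029 (end of Jun, 30 days; 20 left).
−20 → Jun 10, 2029.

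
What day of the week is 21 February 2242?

Monday

Doomsday rule: the anchor day for the 2200s is Friday. For year 42: 42÷12 = 3 r 6, and 6÷4 = 1, so 3+6+1 = 10.
Friday + 10 ≡ Monday — that's 2242's doomsday.
In February the doomsday date is Feb 28 (2242 is not a leap year).
Feb 21 is 7 days before Feb 28; 7 mod 7 = 0, so Monday − 0 = Monday.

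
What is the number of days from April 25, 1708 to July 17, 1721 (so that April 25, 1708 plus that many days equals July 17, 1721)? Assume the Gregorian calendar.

Apr 25, 1708 → Apr 25, 1709: 365 days.
Apr 25, 1709 → Apr 25, 1710: 365 days.
Apr 25, 1710 → Apr 25, 1711: 365 days.
Apr 25, 1711 → Apr 25, 1712: 366 days (Feb 29, 1712 is in that span).
Apr 25, 1712 → Apr 25, 1713: 365 days.
Apr 25, 1713 → Apr 25, 1714: 365 days.
Apr 25, 1714 → Apr 25, 1715: 365 days.
Apr 25, 1715 → Apr 25, 1716: 366 days (Feb 29, 1716 is in that span).
Apr 25, 1716 → Apr 25, 1717: 365 days.
Apr 25, 1717 → Apr 25, 1718: 365 days.
Apr 25, 1718 → Apr 25, 1719: 365 days.
Apr 25, 1719 → Apr 25, 1720: 366 days (Feb 29, 1720 is in that span).
Apr 25, 1720 → Apr 25, 1721: 365 days.
Apr 25, 1721 → May 25, 1721: 30 days (April has 30).
May 25, 1721 → Jun 25, 1721: 31 days (May has 31).
Jun 25, 1721 → Jul 17, 1721: 22 days.
Total: 4831 days.

4831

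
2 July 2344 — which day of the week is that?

Doomsday rule: the anchor day for the 2300s is Wednesday. For year 44: 44÷12 = 3 r 8, and 8÷4 = 2, so 3+8+2 = 13.
Wednesday + 13 ≡ Tuesday — that's 2344's doomsday.
In July the doomsday date is Jul 11.
Jul 2 is 9 days before Jul 11; 9 mod 7 = 2, so Tuesday − 2 = Sunday.

Sunday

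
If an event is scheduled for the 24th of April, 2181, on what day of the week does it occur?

Doomsday rule: the anchor day for the 2100s is Sunday. For year 81: 81÷12 = 6 r 9, and 9÷4 = 2, so 6+9+2 = 17.
Sunday + 17 ≡ Wednesday — that's 2181's doomsday.
In April the doomsday date is Apr 4.
Apr 24 is 20 days after Apr 4; 20 mod 7 = 6, so Wednesday + 6 = Tuesday.

Tuesday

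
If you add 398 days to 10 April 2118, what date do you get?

May 13, 2119

Apr has 30 days: +21 → May 1, 2118 (377 left).
May has 31 days: +31 → Jun 1, 2118 (346 left).
Jun has 30 days: +30 → Jul 1, 2118 (316 left).
Jul has 31 days: +31 → Aug 1, 2118 (285 left).
Aug has 31 days: +31 → Sep 1, 2118 (254 left).
Sep has 30 days: +30 → Oct 1, 2118 (224 left).
Oct has 31 days: +31 → Nov 1, 2118 (193 left).
Nov has 30 days: +30 → Dec 1, 2118 (163 left).
Dec has 31 days: +31 → Jan 1, 2119 (132 left).
Jan has 31 days: +31 → Feb 1, 2119 (101 left).
Feb has 28 days: +28 → Mar 1, 2119 (73 left).
Mar has 31 days: +31 → Apr 1, 2119 (42 left).
Apr has 30 days: +30 → May 1, 2119 (12 left).
+12 → May 13, 2119.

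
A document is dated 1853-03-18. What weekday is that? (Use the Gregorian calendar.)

Friday

Doomsday rule: the anchor day for the 1800s is Friday. For year 53: 53÷12 = 4 r 5, and 5÷4 = 1, so 4+5+1 = 10.
Friday + 10 ≡ Monday — that's 1853's doomsday.
In March the doomsday date is Mar 14.
Mar 18 is 4 days after Mar 14; 4 mod 7 = 4, so Monday + 4 = Friday.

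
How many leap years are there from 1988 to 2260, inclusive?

Multiples of 4 in [1988,2260]: 69.
Of those, multiples of 100: 3 (not leap unless ÷400).
Multiples of 400: 1.
Leap years = 69 − 3 + 1 = 67.

67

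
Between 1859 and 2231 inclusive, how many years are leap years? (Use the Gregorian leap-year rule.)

Multiples of 4 in [1859,2231]: 93.
Of those, multiples of 100: 4 (not leap unless ÷400).
Multiples of 400: 1.
Leap years = 93 − 4 + 1 = 90.

90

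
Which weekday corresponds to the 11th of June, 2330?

Wednesday

Doomsday rule: the anchor day for the 2300s is Wednesday. For year 30: 30÷12 = 2 r 6, and 6÷4 = 1, so 2+6+1 = 9.
Wednesday + 9 ≡ Friday — that's 2330's doomsday.
In June the doomsday date is Jun 6.
Jun 11 is 5 days after Jun 6; 5 mod 7 = 5, so Friday + 5 = Wednesday.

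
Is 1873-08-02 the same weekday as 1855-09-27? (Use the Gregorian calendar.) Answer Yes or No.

No

From Sep 27, 1855 to Aug 2, 1873 is 6519 days.
6519 mod 7 = 2, so they are different weekdays.
(Sep 27, 1855 is a Thursday; Aug 2, 1873 is a Saturday.)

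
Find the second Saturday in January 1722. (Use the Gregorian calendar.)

January 10, 1722

January 1, 1722 is a Thursday.
The first Saturday is therefore January 3 (2 days later).
The second Saturday is 3 + 1×7 = January 10.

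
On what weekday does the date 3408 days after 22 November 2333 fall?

Nov 22, 2333 is a Wednesday.
3408 mod 7 = 6, so 3408 days after a Wednesday is Wednesday + 6 = Tuesday.

Tuesday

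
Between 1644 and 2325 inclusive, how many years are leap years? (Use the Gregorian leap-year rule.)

Multiples of 4 in [1644,2325]: 171.
Of those, multiples of 100: 7 (not leap unless ÷400).
Multiples of 400: 1.
Leap years = 171 − 7 + 1 = 165.

165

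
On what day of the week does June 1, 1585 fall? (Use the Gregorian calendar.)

Saturday

Doomsday rule: the anchor day for the 1500s is Wednesday. For year 85: 85÷12 = 7 r 1, and 1÷4 = 0, so 7+1+0 = 8.
Wednesday + 8 ≡ Thursday — that's 1585's doomsday.
In June the doomsday date is Jun 6.
Jun 1 is 5 days before Jun 6; 5 mod 7 = 5, so Thursday − 5 = Saturday.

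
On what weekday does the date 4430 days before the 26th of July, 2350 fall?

Jul 26, 2350 is a Wednesday.
4430 mod 7 = 6, so 4430 days before a Wednesday is Wednesday − 6 = Thursday.

Thursday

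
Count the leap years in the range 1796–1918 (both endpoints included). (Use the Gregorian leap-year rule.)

29

Multiples of 4 in [1796,1918]: 31.
Of those, multiples of 100: 2 (not leap unless ÷400).
Multiples of 400: 0.
Leap years = 31 − 2 + 0 = 29.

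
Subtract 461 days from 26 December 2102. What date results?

−365 (one year) → Dec 26, 2101 (96 left).
−26 → Nov 30, 2101 (end of Nov, 30 days; 70 left).
−30 → Oct 31, 2101 (end of Oct, 31 days; 40 left).
−31 → Sep 30, 2101 (end of Sep, 30 days; 9 left).
−9 → Sep 21, 2101.

September 21, 2101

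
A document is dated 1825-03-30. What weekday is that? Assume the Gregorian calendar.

Wednesday

Doomsday rule: the anchor day for the 1800s is Friday. For year 25: 25÷12 = 2 r 1, and 1÷4 = 0, so 2+1+0 = 3.
Friday + 3 ≡ Monday — that's 1825's doomsday.
In March the doomsday date is Mar 14.
Mar 30 is 16 days after Mar 14; 16 mod 7 = 2, so Monday + 2 = Wednesday.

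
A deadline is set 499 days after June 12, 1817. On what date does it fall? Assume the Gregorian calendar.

October 24, 1818

+365 (one year) → Jun 12, 1818 (134 left).
Jun has 30 days: +19 → Jul 1, 1818 (115 left).
Jul has 31 days: +31 → Aug 1, 1818 (84 left).
Aug has 31 days: +31 → Sep 1, 1818 (53 left).
Sep has 30 days: +30 → Oct 1, 1818 (23 left).
+23 → Oct 24, 1818.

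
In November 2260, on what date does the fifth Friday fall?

November 30, 2260

November 1, 2260 is a Thursday.
The first Friday is therefore November 2 (1 days later).
The fifth Friday is 2 + 4×7 = November 30.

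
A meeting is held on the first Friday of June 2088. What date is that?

June 4, 2088

June 1, 2088 is a Tuesday.
The first Friday is therefore June 4 (3 days later).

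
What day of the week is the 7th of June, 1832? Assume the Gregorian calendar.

Doomsday rule: the anchor day for the 1800s is Friday. For year 32: 32÷12 = 2 r 8, and 8÷4 = 2, so 2+8+2 = 12.
Friday + 12 ≡ Wednesday — that's 1832's doomsday.
In June the doomsday date is Jun 6.
Jun 7 is 1 day after Jun 6; 1 mod 7 = 1, so Wednesday + 1 = Thursday.

Thursday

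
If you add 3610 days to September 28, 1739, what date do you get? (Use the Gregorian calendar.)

August 16, 1749

+366 (one year; includes Feb 29, 1740) → Sep 28, 1740 (3244 left).
+365 (one year) → Sep 28, 1741 (2879 left).
+365 (one year) → Sep 28, 1742 (2514 left).
+365 (one year) → Sep 28, 1743 (2149 left).
+366 (one year; includes Feb 29, 1744) → Sep 28, 1744 (1783 left).
+365 (one year) → Sep 28, 1745 (1418 left).
+365 (one year) → Sep 28, 1746 (1053 left).
+365 (one year) → Sep 28, 1747 (688 left).
+366 (one year; includes Feb 29, 1748) → Sep 28, 1748 (322 left).
Sep has 30 days: +3 → Oct 1, 1748 (319 left).
Oct has 31 days: +31 → Nov 1, 1748 (288 left).
Nov has 30 days: +30 → Dec 1, 1748 (258 left).
Dec has 31 days: +31 → Jan 1, 1749 (227 left).
Jan has 31 days: +31 → Feb 1, 1749 (196 left).
Feb has 28 days: +28 → Mar 1, 1749 (168 left).
Mar has 31 days: +31 → Apr 1, 1749 (137 left).
Apr has 30 days: +30 → May 1, 1749 (107 left).
May has 31 days: +31 → Jun 1, 1749 (76 left).
Jun has 30 days: +30 → Jul 1, 1749 (46 left).
Jul has 31 days: +31 → Aug 1, 1749 (15 left).
+15 → Aug 16, 1749.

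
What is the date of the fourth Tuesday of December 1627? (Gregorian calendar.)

December 1, 1627 is a Wednesday.
The first Tuesday is therefore December 7 (6 days later).
The fourth Tuesday is 7 + 3×7 = December 28.

December 28, 1627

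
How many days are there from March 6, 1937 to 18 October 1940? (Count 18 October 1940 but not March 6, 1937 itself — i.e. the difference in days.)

1322

Mar 6, 1937 → Mar 6, 1938: 365 days.
Mar 6, 1938 → Mar 6, 1939: 365 days.
Mar 6, 1939 → Mar 6, 1940: 366 days (Feb 29, 1940 is in that span).
Mar 6, 1940 → Apr 6, 1940: 31 days (March has 31).
Apr 6, 1940 → May 6, 1940: 30 days (April has 30).
May 6, 1940 → Jun 6, 1940: 31 days (May has 31).
Jun 6, 1940 → Jul 6, 1940: 30 days (June has 30).
Jul 6, 1940 → Aug 6, 1940: 31 days (July has 31).
Aug 6, 1940 → Sep 6, 1940: 31 days (August has 31).
Sep 6, 1940 → Oct 6, 1940: 30 days (September has 30).
Oct 6, 1940 → Oct 18, 1940: 12 days.
Total: 1322 days.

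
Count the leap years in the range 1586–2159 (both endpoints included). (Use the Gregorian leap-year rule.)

Multiples of 4 in [1586,2159]: 143.
Of those, multiples of 100: 6 (not leap unless ÷400).
Multiples of 400: 2.
Leap years = 143 − 6 + 2 = 139.

139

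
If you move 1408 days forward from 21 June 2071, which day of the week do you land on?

First find the weekday of Jun 21, 2071. Doomsday rule: the anchor day for the 2000s is Tuesday. For year 71: 71÷12 = 5 r 11, and 11÷4 = 2, so 5+11+2 = 18.
Tuesday + 18 ≡ Saturday — that's 2071's doomsday.
In June the doomsday date is Jun 6.
Jun 21 is 15 days after Jun 6; 15 mod 7 = 1, so Saturday + 1 = Sunday.
1408 mod 7 = 1, so 1408 days after a Sunday is Sunday + 1 = Monday.

Monday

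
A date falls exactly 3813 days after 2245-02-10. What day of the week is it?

Feb 10, 2245 is a Monday.
3813 mod 7 = 5, so 3813 days after a Monday is Monday + 5 = Saturday.

Saturday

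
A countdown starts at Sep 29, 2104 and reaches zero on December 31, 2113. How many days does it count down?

3380

Sep 29, 2104 → Sep 29, 2105: 365 days.
Sep 29, 2105 → Sep 29, 2106: 365 days.
Sep 29, 2106 → Sep 29, 2107: 365 days.
Sep 29, 2107 → Sep 29, 2108: 366 days (Feb 29, 2108 is in that span).
Sep 29, 2108 → Sep 29, 2109: 365 days.
Sep 29, 2109 → Sep 29, 2110: 365 days.
Sep 29, 2110 → Sep 29, 2111: 365 days.
Sep 29, 2111 → Sep 29, 2112: 366 days (Feb 29, 2112 is in that span).
Sep 29, 2112 → Sep 29, 2113: 365 days.
Sep 29, 2113 → Oct 29, 2113: 30 days (September has 30).
Oct 29, 2113 → Nov 29, 2113: 31 days (October has 31).
Nov 29, 2113 → Dec 29, 2113: 30 days (November has 30).
Dec 29, 2113 → Dec 31, 2113: 2 days.
Total: 3380 days.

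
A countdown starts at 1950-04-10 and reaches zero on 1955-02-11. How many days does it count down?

Apr 10, 1950 → Apr 10, 1951: 365 days.
Apr 10, 1951 → Apr 10, 1952: 366 days (Feb 29, 1952 is in that span).
Apr 10, 1952 → Apr 10, 1953: 365 days.
Apr 10, 1953 → Apr 10, 1954: 365 days.
Apr 10, 1954 → May 10, 1954: 30 days (April has 30).
May 10, 1954 → Jun 10, 1954: 31 days (May has 31).
Jun 10, 1954 → Jul 10, 1954: 30 days (June has 30).
Jul 10, 1954 → Aug 10, 1954: 31 days (July has 31).
Aug 10, 1954 → Sep 10, 1954: 31 days (August has 31).
Sep 10, 1954 → Oct 10, 1954: 30 days (September has 30).
Oct 10, 1954 → Nov 10, 1954: 31 days (October has 31).
Nov 10, 1954 → Dec 10, 1954: 30 days (November has 30).
Dec 10, 1954 → Jan 10, 1955: 31 days (December has 31).
Jan 10, 1955 → Feb 10, 1955: 31 days (January has 31).
Feb 10, 1955 → Feb 11, 1955: 1 days.
Total: 1768 days.

1768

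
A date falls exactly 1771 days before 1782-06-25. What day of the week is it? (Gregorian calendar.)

First find the weekday of Jun 25, 1782. Doomsday rule: the anchor day for the 1700s is Sunday. For year 82: 82÷12 = 6 r 10, and 10÷4 = 2, so 6+10+2 = 18.
Sunday + 18 ≡ Thursday — that's 1782's doomsday.
In June the doomsday date is Jun 6.
Jun 25 is 19 days after Jun 6; 19 mod 7 = 5, so Thursday + 5 = Tuesday.
1771 mod 7 = 0, so 1771 days before a Tuesday is Tuesday − 0 = Tuesday.

Tuesday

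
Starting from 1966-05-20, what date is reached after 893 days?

October 29, 1968

+365 (one year) → May 20, 1967 (528 left).
+366 (one year; includes Feb 29, 1968) → May 20, 1968 (162 left).
May has 31 days: +12 → Jun 1, 1968 (150 left).
Jun has 30 days: +30 → Jul 1, 1968 (120 left).
Jul has 31 days: +31 → Aug 1, 1968 (89 left).
Aug has 31 days: +31 → Sep 1, 1968 (58 left).
Sep has 30 days: +30 → Oct 1, 1968 (28 left).
+28 → Oct 29, 1968.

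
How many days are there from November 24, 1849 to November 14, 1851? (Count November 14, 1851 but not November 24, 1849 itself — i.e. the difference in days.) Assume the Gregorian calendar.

720

Nov 24, 1849 → Nov 24, 1850: 365 days.
Nov 24, 1850 → Dec 24, 1850: 30 days (November has 30).
Dec 24, 1850 → Jan 24, 1851: 31 days (December has 31).
Jan 24, 1851 → Feb 24, 1851: 31 days (January has 31).
Feb 24, 1851 → Mar 24, 1851: 28 days (February has 28).
Mar 24, 1851 → Apr 24, 1851: 31 days (March has 31).
Apr 24, 1851 → May 24, 1851: 30 days (April has 30).
May 24, 1851 → Jun 24, 1851: 31 days (May has 31).
Jun 24, 1851 → Jul 24, 1851: 30 days (June has 30).
Jul 24, 1851 → Aug 24, 1851: 31 days (July has 31).
Aug 24, 1851 → Sep 24, 1851: 31 days (August has 31).
Sep 24, 1851 → Oct 24, 1851: 30 days (September has 30).
Oct 24, 1851 → Nov 14, 1851: 21 days.
Total: 720 days.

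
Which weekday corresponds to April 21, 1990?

Saturday

Doomsday rule: the anchor day for the 1900s is Wednesday. For year 90: 90÷12 = 7 r 6, and 6÷4 = 1, so 7+6+1 = 14.
Wednesday + 14 ≡ Wednesday — that's 1990's doomsday.
In April the doomsday date is Apr 4.
Apr 21 is 17 days after Apr 4; 17 mod 7 = 3, so Wednesday + 3 = Saturday.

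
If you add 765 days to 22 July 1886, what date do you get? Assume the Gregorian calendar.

+365 (one year) → Jul 22, 1887 (400 left).
Jul has 31 days: +10 → Aug 1, 1887 (390 left).
Aug has 31 days: +31 → Sep 1, 1887 (359 left).
Sep has 30 days: +30 → Oct 1, 1887 (329 left).
Oct has 31 days: +31 → Nov 1, 1887 (298 left).
Nov has 30 days: +30 → Dec 1, 1887 (268 left).
Dec has 31 days: +31 → Jan 1, 1888 (237 left).
Jan has 31 days: +31 → Feb 1, 1888 (206 left).
Feb has 29 days: +29 → Mar 1, 1888 (177 left).
Mar has 31 days: +31 → Apr 1, 1888 (146 left).
Apr has 30 days: +30 → May 1, 1888 (116 left).
May has 31 days: +31 → Jun 1, 1888 (85 left).
Jun has 30 days: +30 → Jul 1, 1888 (55 left).
Jul has 31 days: +31 → Aug 1, 1888 (24 left).
+24 → Aug 25, 1888.

August 25, 1888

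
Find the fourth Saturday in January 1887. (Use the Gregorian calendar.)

January 1, 1887 is a Saturday.
The first Saturday is therefore January 1 (same day).
The fourth Saturday is 1 + 3×7 = January 22.

January 22, 1887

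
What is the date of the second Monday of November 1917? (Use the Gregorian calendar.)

November 1, 1917 is a Thursday.
The first Monday is therefore November 5 (4 days later).
The second Monday is 5 + 1×7 = November 12.

November 12, 1917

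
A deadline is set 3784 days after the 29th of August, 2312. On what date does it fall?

January 8, 2323

+365 (one year) → Aug 29, 2313 (3419 left).
+365 (one year) → Aug 29, 2314 (3054 left).
+365 (one year) → Aug 29, 2315 (2689 left).
+366 (one year; includes Feb 29, 2316) → Aug 29, 2316 (2323 left).
+365 (one year) → Aug 29, 2317 (1958 left).
+365 (one year) → Aug 29, 2318 (1593 left).
+365 (one year) → Aug 29, 2319 (1228 left).
+366 (one year; includes Feb 29, 2320) → Aug 29, 2320 (862 left).
+365 (one year) → Aug 29, 2321 (497 left).
+365 (one year) → Aug 29, 2322 (132 left).
Aug has 31 days: +3 → Sep 1, 2322 (129 left).
Sep has 30 days: +30 → Oct 1, 2322 (99 left).
Oct has 31 days: +31 → Nov 1, 2322 (68 left).
Nov has 30 days: +30 → Dec 1, 2322 (38 left).
Dec has 31 days: +31 → Jan 1, 2323 (7 left).
+7 → Jan 8, 2323.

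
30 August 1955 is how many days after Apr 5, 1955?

147

Apr 5, 1955 → May 5, 1955: 30 days (April has 30).
May 5, 1955 → Jun 5, 1955: 31 days (May has 31).
Jun 5, 1955 → Jul 5, 1955: 30 days (June has 30).
Jul 5, 1955 → Aug 5, 1955: 31 days (July has 31).
Aug 5, 1955 → Aug 30, 1955: 25 days.
Total: 147 days.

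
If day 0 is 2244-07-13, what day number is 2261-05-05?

Jul 13, 2244 → Jul 13, 2245: 365 days.
Jul 13, 2245 → Jul 13, 2246: 365 days.
Jul 13, 2246 → Jul 13, 2247: 365 days.
Jul 13, 2247 → Jul 13, 2248: 366 days (Feb 29, 2248 is in that span).
Jul 13, 2248 → Jul 13, 2249: 365 days.
Jul 13, 2249 → Jul 13, 2250: 365 days.
Jul 13, 2250 → Jul 13, 2251: 365 days.
Jul 13, 2251 → Jul 13, 2252: 366 days (Feb 29, 2252 is in that span).
Jul 13, 2252 → Jul 13, 2253: 365 days.
Jul 13, 2253 → Jul 13, 2254: 365 days.
Jul 13, 2254 → Jul 13, 2255: 365 days.
Jul 13, 2255 → Jul 13, 2256: 366 days (Feb 29, 2256 is in that span).
Jul 13, 2256 → Jul 13, 2257: 365 days.
Jul 13, 2257 → Jul 13, 2258: 365 days.
Jul 13, 2258 → Jul 13, 2259: 365 days.
Jul 13, 2259 → Jul 13, 2260: 366 days (Feb 29, 2260 is in that span).
Jul 13, 2260 → Aug 13, 2260: 31 days (July has 31).
Aug 13, 2260 → Sep 13, 2260: 31 days (August has 31).
Sep 13, 2260 → Oct 13, 2260: 30 days (September has 30).
Oct 13, 2260 → Nov 13, 2260: 31 days (October has 31).
Nov 13, 2260 → Dec 13, 2260: 30 days (November has 30).
Dec 13, 2260 → Jan 13, 2261: 31 days (December has 31).
Jan 13, 2261 → Feb 13, 2261: 31 days (January has 31).
Feb 13, 2261 → Mar 13, 2261: 28 days (February has 28).
Mar 13, 2261 → Apr 13, 2261: 31 days (March has 31).
Apr 13, 2261 → May 5, 2261: 22 days.
Total: 6140 days.

6140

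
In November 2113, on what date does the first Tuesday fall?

November 1, 2113 is a Wednesday.
The first Tuesday is therefore November 7 (6 days later).

November 7, 2113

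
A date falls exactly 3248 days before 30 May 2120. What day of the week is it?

First find the weekday of May 30, 2120. Doomsday rule: the anchor day for the 2100s is Sunday. For year 20: 20÷12 = 1 r 8, and 8÷4 = 2, so 1+8+2 = 11.
Sunday + 11 ≡ Thursday — that's 2120's doomsday.
In May the doomsday date is May 9.
May 30 is 21 days after May 9; 21 mod 7 = 0, so Thursday + 0 = Thursday.
3248 mod 7 = 0, so 3248 days before a Thursday is Thursday − 0 = Thursday.

Thursday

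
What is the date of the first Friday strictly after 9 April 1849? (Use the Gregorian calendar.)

April 13, 1849

Apr 9, 1849 is a Monday.
From Monday to the next Friday is 4 days.
Apr 9, 1849 + 4 = Apr 13, 1849.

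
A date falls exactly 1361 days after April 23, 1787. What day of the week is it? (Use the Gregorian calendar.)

First find the weekday of Apr 23, 1787. Doomsday rule: the anchor day for the 1700s is Sunday. For year 87: 87÷12 = 7 r 3, and 3÷4 = 0, so 7+3+0 = 10.
Sunday + 10 ≡ Wednesday — that's 1787's doomsday.
In April the doomsday date is Apr 4.
Apr 23 is 19 days after Apr 4; 19 mod 7 = 5, so Wednesday + 5 = Monday.
1361 mod 7 = 3, so 1361 days after a Monday is Monday + 3 = Thursday.

Thursday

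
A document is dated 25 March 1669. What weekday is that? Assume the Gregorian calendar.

Doomsday rule: the anchor day for the 1600s is Tuesday. For year 69: 69÷12 = 5 r 9, and 9÷4 = 2, so 5+9+2 = 16.
Tuesday + 16 ≡ Thursday — that's 1669's doomsday.
In March the doomsday date is Mar 14.
Mar 25 is 11 days after Mar 14; 11 mod 7 = 4, so Thursday + 4 = Monday.

Monday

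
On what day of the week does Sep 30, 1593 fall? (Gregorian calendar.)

Thursday

Doomsday rule: the anchor day for the 1500s is Wednesday. For year 93: 93÷12 = 7 r 9, and 9÷4 = 2, so 7+9+2 = 18.
Wednesday + 18 ≡ Sunday — that's 1593's doomsday.
In September the doomsday date is Sep 5.
Sep 30 is 25 days after Sep 5; 25 mod 7 = 4, so Sunday + 4 = Thursday.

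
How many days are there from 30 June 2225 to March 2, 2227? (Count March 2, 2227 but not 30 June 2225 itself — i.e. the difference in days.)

Jun 30, 2225 → Jun 30, 2226: 365 days.
Jun 30, 2226 → Jul 30, 2226: 30 days (June has 30).
Jul 30, 2226 → Aug 30, 2226: 31 days (July has 31).
Aug 30, 2226 → Sep 30, 2226: 31 days (August has 31).
Sep 30, 2226 → Oct 30, 2226: 30 days (September has 30).
Oct 30, 2226 → Nov 30, 2226: 31 days (October has 31).
Nov 30, 2226 → Dec 30, 2226: 30 days (November has 30).
Dec 30, 2226 → Jan 30, 2227: 31 days (December has 31).
Jan 30, 2227 → Feb 28, 2227: 29 days (January has 31).
Feb 28, 2227 → Mar 2, 2227: 2 days.
Total: 610 days.

610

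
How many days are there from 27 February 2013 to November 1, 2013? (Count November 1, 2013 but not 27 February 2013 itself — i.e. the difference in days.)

Feb 27, 2013 → Mar 27, 2013: 28 days (February has 28).
Mar 27, 2013 → Apr 27, 2013: 31 days (March has 31).
Apr 27, 2013 → May 27, 2013: 30 days (April has 30).
May 27, 2013 → Jun 27, 2013: 31 days (May has 31).
Jun 27, 2013 → Jul 27, 2013: 30 days (June has 30).
Jul 27, 2013 → Aug 27, 2013: 31 days (July has 31).
Aug 27, 2013 → Sep 27, 2013: 31 days (August has 31).
Sep 27, 2013 → Oct 27, 2013: 30 days (September has 30).
Oct 27, 2013 → Nov 1, 2013: 5 days.
Total: 247 days.

247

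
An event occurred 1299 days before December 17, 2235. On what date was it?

May 27, 2232

−365 (one year) → Dec 17, 2234 (934 left).
−365 (one year) → Dec 17, 2233 (569 left).
−365 (one year) → Dec 17, 2232 (204 left).
−17 → Nov 30, 2232 (end of Nov, 30 days; 187 left).
−30 → Oct 31, 2232 (end of Oct, 31 days; 157 left).
−31 → Sep 30, 2232 (end of Sep, 30 days; 126 left).
−30 → Aug 31, 2232 (end of Aug, 31 days; 96 left).
−31 → Jul 31, 2232 (end of Jul, 31 days; 65 left).
−31 → Jun 30, 2232 (end of Jun, 30 days; 34 left).
−30 → May 31, 2232 (end of May, 31 days; 4 left).
−4 → May 27, 2232.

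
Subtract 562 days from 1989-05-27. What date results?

−365 (one year) → May 27, 1988 (197 left).
−27 → Apr 30, 1988 (end of Apr, 30 days; 170 left).
−30 → Mar 31, 1988 (end of Mar, 31 days; 140 left).
−31 → Feb 29, 1988 (end of Feb, 29 days; 109 left).
−29 → Jan 31, 1988 (end of Jan, 31 days; 80 left).
−31 → Dec 31, 1987 (end of Dec, 31 days; 49 left).
−31 → Nov 30, 1987 (end of Nov, 30 days; 18 left).
−18 → Nov 12, 1987.

November 12, 1987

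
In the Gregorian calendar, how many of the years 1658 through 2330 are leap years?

Multiples of 4 in [1658,2330]: 168.
Of those, multiples of 100: 7 (not leap unless ÷400).
Multiples of 400: 1.
Leap years = 168 − 7 + 1 = 162.

162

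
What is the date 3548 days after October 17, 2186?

July 4, 2196

+365 (one year) → Oct 17, 2187 (3183 left).
+366 (one year; includes Feb 29, 2188) → Oct 17, 2188 (2817 left).
+365 (one year) → Oct 17, 2189 (2452 left).
+365 (one year) → Oct 17, 2190 (2087 left).
+365 (one year) → Oct 17, 2191 (1722 left).
+366 (one year; includes Feb 29, 2192) → Oct 17, 2192 (1356 left).
+365 (one year) → Oct 17, 2193 (991 left).
+365 (one year) → Oct 17, 2194 (626 left).
+365 (one year) → Oct 17, 2195 (261 left).
Oct has 31 days: +15 → Nov 1, 2195 (246 left).
Nov has 30 days: +30 → Dec 1, 2195 (216 left).
Dec has 31 days: +31 → Jan 1, 2196 (185 left).
Jan has 31 days: +31 → Feb 1, 2196 (154 left).
Feb has 29 days: +29 → Mar 1, 2196 (125 left).
Mar has 31 days: +31 → Apr 1, 2196 (94 left).
Apr has 30 days: +30 → May 1, 2196 (64 left).
May has 31 days: +31 → Jun 1, 2196 (33 left).
Jun has 30 days: +30 → Jul 1, 2196 (3 left).
+3 → Jul 4, 2196.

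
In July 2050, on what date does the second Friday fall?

July 1, 2050 is a Friday.
The first Friday is therefore July 1 (same day).
The second Friday is 1 + 1×7 = July 8.

July 8, 2050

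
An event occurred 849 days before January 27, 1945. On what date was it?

−366 (one year; includes Feb 29, 1944) → Jan 27, 1944 (483 left).
−365 (one year) → Jan 27, 1943 (118 left).
−27 → Dec 31, 1942 (end of Dec, 31 days; 91 left).
−31 → Nov 30, 1942 (end of Nov, 30 days; 60 left).
−30 → Oct 31, 1942 (end of Oct, 31 days; 30 left).
−30 → Oct 1, 1942.

October 1, 1942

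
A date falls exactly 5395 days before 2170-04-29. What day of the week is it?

Tuesday

Apr 29, 2170 is a Sunday.
5395 mod 7 = 5, so 5395 days before a Sunday is Sunday − 5 = Tuesday.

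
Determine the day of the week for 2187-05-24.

January 1, 2187 is a Monday.
Jan 1, 2187 → Feb 1, 2187: 31 days (January has 31).
Feb 1, 2187 → Mar 1, 2187: 28 days (February has 28).
Mar 1, 2187 → Apr 1, 2187: 31 days (March has 31).
Apr 1, 2187 → May 1, 2187: 30 days (April has 30).
May 1, 2187 → May 24, 2187: 23 days.
Total: 143 days.
143 mod 7 = 3, so Monday + 3 = Thursday.

Thursday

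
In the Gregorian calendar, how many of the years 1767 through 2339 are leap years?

Multiples of 4 in [1767,2339]: 143.
Of those, multiples of 100: 6 (not leap unless ÷400).
Multiples of 400: 1.
Leap years = 143 − 6 + 1 = 138.

138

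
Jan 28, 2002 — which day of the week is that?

Monday

Doomsday rule: the anchor day for the 2000s is Tuesday. For year 02: 2÷12 = 0 r 2, and 2÷4 = 0, so 0+2+0 = 2.
Tuesday + 2 ≡ Thursday — that's 2002's doomsday.
In January the doomsday date is Jan 3 (2002 is not a leap year).
Jan 28 is 25 days after Jan 3; 25 mod 7 = 4, so Thursday + 4 = Monday.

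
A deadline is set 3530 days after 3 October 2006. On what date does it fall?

+365 (one year) → Oct 3, 2007 (3165 left).
+366 (one year; includes Feb 29, 2008) → Oct 3, 2008 (2799 left).
+365 (one year) → Oct 3, 2009 (2434 left).
+365 (one year) → Oct 3, 2010 (2069 left).
+365 (one year) → Oct 3, 2011 (1704 left).
+366 (one year; includes Feb 29, 2012) → Oct 3, 2012 (1338 left).
+365 (one year) → Oct 3, 2013 (973 left).
+365 (one year) → Oct 3, 2014 (608 left).
+365 (one year) → Oct 3, 2015 (243 left).
Oct has 31 days: +29 → Nov 1, 2015 (214 left).
Nov has 30 days: +30 → Dec 1, 2015 (184 left).
Dec has 31 days: +31 → Jan 1, 2016 (153 left).
Jan has 31 days: +31 → Feb 1, 2016 (122 left).
Feb has 29 days: +29 → Mar 1, 2016 (93 left).
Mar has 31 days: +31 → Apr 1, 2016 (62 left).
Apr has 30 days: +30 → May 1, 2016 (32 left).
May has 31 days: +31 → Jun 1, 2016 (1 left).
+1 → Jun 2, 2016.

June 2, 2016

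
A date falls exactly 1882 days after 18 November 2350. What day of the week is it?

First find the weekday of Nov 18, 2350. Doomsday rule: the anchor day for the 2300s is Wednesday. For year 50: 50÷12 = 4 r 2, and 2÷4 = 0, so 4+2+0 = 6.
Wednesday + 6 ≡ Tuesday — that's 2350's doomsday.
In November the doomsday date is Nov 7.
Nov 18 is 11 days after Nov 7; 11 mod 7 = 4, so Tuesday + 4 = Saturday.
1882 mod 7 = 6, so 1882 days after a Saturday is Saturday + 6 = Friday.

Friday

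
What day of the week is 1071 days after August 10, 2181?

Aug 10, 2181 is a Friday.
1071 mod 7 = 0, so 1071 days after a Friday is Friday + 0 = Friday.

Friday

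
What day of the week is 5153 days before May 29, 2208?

May 29, 2208 is a Sunday.
5153 mod 7 = 1, so 5153 days before a Sunday is Sunday − 1 = Saturday.

Saturday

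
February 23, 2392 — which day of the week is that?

Sunday

Doomsday rule: the anchor day for the 2300s is Wednesday. For year 92: 92÷12 = 7 r 8, and 8÷4 = 2, so 7+8+2 = 17.
Wednesday + 17 ≡ Saturday — that's 2392's doomsday.
In February the doomsday date is Feb 29 (2392 is a leap year (divisible by 4)).
Feb 23 is 6 days before Feb 29; 6 mod 7 = 6, so Saturday − 6 = Sunday.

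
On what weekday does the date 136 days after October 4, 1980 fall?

First find the weekday of Oct 4, 1980. Doomsday rule: the anchor day for the 1900s is Wednesday. For year 80: 80÷12 = 6 r 8, and 8÷4 = 2, so 6+8+2 = 16.
Wednesday + 16 ≡ Friday — that's 1980's doomsday.
In October the doomsday date is Oct 10.
Oct 4 is 6 days before Oct 10; 6 mod 7 = 6, so Friday − 6 = Saturday.
136 mod 7 = 3, so 136 days after a Saturday is Saturday + 3 = Tuesday.

Tuesday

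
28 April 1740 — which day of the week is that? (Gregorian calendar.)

Doomsday rule: the anchor day for the 1700s is Sunday. For year 40: 40÷12 = 3 r 4, and 4÷4 = 1, so 3+4+1 = 8.
Sunday + 8 ≡ Monday — that's 1740's doomsday.
In April the doomsday date is Apr 4.
Apr 28 is 24 days after Apr 4; 24 mod 7 = 3, so Monday + 3 = Thursday.

Thursday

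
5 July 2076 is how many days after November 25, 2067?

3145

Nov 25, 2067 → Nov 25, 2068: 366 days (Feb 29, 2068 is in that span).
Nov 25, 2068 → Nov 25, 2069: 365 days.
Nov 25, 2069 → Nov 25, 2070: 365 days.
Nov 25, 2070 → Nov 25, 2071: 365 days.
Nov 25, 2071 → Nov 25, 2072: 366 days (Feb 29, 2072 is in that span).
Nov 25, 2072 → Nov 25, 2073: 365 days.
Nov 25, 2073 → Nov 25, 2074: 365 days.
Nov 25, 2074 → Nov 25, 2075: 365 days.
Nov 25, 2075 → Dec 25, 2075: 30 days (November has 30).
Dec 25, 2075 → Jan 25, 2076: 31 days (December has 31).
Jan 25, 2076 → Feb 25, 2076: 31 days (January has 31).
Feb 25, 2076 → Mar 25, 2076: 29 days (February has 29).
Mar 25, 2076 → Apr 25, 2076: 31 days (March has 31).
Apr 25, 2076 → May 25, 2076: 30 days (April has 30).
May 25, 2076 → Jun 25, 2076: 31 days (May has 31).
Jun 25, 2076 → Jul 5, 2076: 10 days.
Total: 3145 days.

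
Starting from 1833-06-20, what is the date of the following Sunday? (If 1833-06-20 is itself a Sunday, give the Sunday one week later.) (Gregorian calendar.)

June 23, 1833

Jun 20, 1833 is a Thursday.
From Thursday to the next Sunday is 3 days.
Jun 20, 1833 + 3 = Jun 23, 1833.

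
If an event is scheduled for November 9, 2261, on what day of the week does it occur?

Doomsday rule: the anchor day for the 2200s is Friday. For year 61: 61÷12 = 5 r 1, and 1÷4 = 0, so 5+1+0 = 6.
Friday + 6 ≡ Thursday — that's 2261's doomsday.
In November the doomsday date is Nov 7.
Nov 9 is 2 days after Nov 7; 2 mod 7 = 2, so Thursday + 2 = Saturday.

Saturday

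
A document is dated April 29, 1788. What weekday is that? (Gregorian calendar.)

Doomsday rule: the anchor day for the 1700s is Sunday. For year 88: 88÷12 = 7 r 4, and 4÷4 = 1, so 7+4+1 = 12.
Sunday + 12 ≡ Friday — that's 1788's doomsday.
In April the doomsday date is Apr 4.
Apr 29 is 25 days after Apr 4; 25 mod 7 = 4, so Friday + 4 = Tuesday.

Tuesday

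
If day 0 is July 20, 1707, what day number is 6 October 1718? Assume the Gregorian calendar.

Jul 20, 1707 → Jul 20, 1708: 366 days (Feb 29, 1708 is in that span).
Jul 20, 1708 → Jul 20, 1709: 365 days.
Jul 20, 1709 → Jul 20, 1710: 365 days.
Jul 20, 1710 → Jul 20, 1711: 365 days.
Jul 20, 1711 → Jul 20, 1712: 366 days (Feb 29, 1712 is in that span).
Jul 20, 1712 → Jul 20, 1713: 365 days.
Jul 20, 1713 → Jul 20, 1714: 365 days.
Jul 20, 1714 → Jul 20, 1715: 365 days.
Jul 20, 1715 → Jul 20, 1716: 366 days (Feb 29, 1716 is in that span).
Jul 20, 1716 → Jul 20, 1717: 365 days.
Jul 20, 1717 → Jul 20, 1718: 365 days.
Jul 20, 1718 → Aug 20, 1718: 31 days (July has 31).
Aug 20, 1718 → Sep 20, 1718: 31 days (August has 31).
Sep 20, 1718 → Oct 6, 1718: 16 days.
Total: 4096 days.

4096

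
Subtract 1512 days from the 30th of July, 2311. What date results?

June 9, 2307

−365 (one year) → Jul 30, 2310 (1147 left).
−365 (one year) → Jul 30, 2309 (782 left).
−365 (one year) → Jul 30, 2308 (417 left).
−366 (one year; includes Feb 29, 2308) → Jul 30, 2307 (51 left).
−30 → Jun 30, 2307 (end of Jun, 30 days; 21 left).
−21 → Jun 9, 2307.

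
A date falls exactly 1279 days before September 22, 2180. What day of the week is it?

Sunday

Sep 22, 2180 is a Friday.
1279 mod 7 = 5, so 1279 days before a Friday is Friday − 5 = Sunday.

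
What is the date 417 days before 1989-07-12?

−365 (one year) → Jul 12, 1988 (52 left).
−12 → Jun 30, 1988 (end of Jun, 30 days; 40 left).
−30 → May 31, 1988 (end of May, 31 days; 10 left).
−10 → May 21, 1988.

May 21, 1988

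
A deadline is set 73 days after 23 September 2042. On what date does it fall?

Sep has 30 days: +8 → Oct 1, 2042 (65 left).
Oct has 31 days: +31 → Nov 1, 2042 (34 left).
Nov has 30 days: +30 → Dec 1, 2042 (4 left).
+4 → Dec 5, 2042.

December 5, 2042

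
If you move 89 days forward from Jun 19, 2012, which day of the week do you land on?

First find the weekday of Jun 19, 2012. Doomsday rule: the anchor day for the 2000s is Tuesday. For year 12: 12÷12 = 1 r 0, and 0÷4 = 0, so 1+0+0 = 1.
Tuesday + 1 ≡ Wednesday — that's 2012's doomsday.
In June the doomsday date is Jun 6.
Jun 19 is 13 days after Jun 6; 13 mod 7 = 6, so Wednesday + 6 = Tuesday.
89 mod 7 = 5, so 89 days after a Tuesday is Tuesday + 5 = Sunday.

Sunday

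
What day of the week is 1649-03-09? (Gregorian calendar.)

Doomsday rule: the anchor day for the 1600s is Tuesday. For year 49: 49÷12 = 4 r 1, and 1÷4 = 0, so 4+1+0 = 5.
Tuesday + 5 ≡ Sunday — that's 1649's doomsday.
In March the doomsday date is Mar 14.
Mar 9 is 5 days before Mar 14; 5 mod 7 = 5, so Sunday − 5 = Tuesday.

Tuesday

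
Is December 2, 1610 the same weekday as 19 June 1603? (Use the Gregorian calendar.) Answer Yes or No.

Yes

From Jun 19, 1603 to Dec 2, 1610 is 2723 days.
2723 mod 7 = 0, so they are the same weekday.
(Jun 19, 1603 is a Thursday; Dec 2, 1610 is a Thursday.)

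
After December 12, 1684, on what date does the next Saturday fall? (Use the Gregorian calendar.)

Dec 12, 1684 is a Tuesday.
From Tuesday to the next Saturday is 4 days.
Dec 12, 1684 + 4 = Dec 16, 1684.

December 16, 1684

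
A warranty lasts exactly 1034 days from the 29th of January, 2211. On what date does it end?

November 28, 2213

+365 (one year) → Jan 29, 2212 (669 left).
+366 (one year; includes Feb 29, 2212) → Jan 29, 2213 (303 left).
Jan has 31 days: +3 → Feb 1, 2213 (300 left).
Feb has 28 days: +28 → Mar 1, 2213 (272 left).
Mar has 31 days: +31 → Apr 1, 2213 (241 left).
Apr has 30 days: +30 → May 1, 2213 (211 left).
May has 31 days: +31 → Jun 1, 2213 (180 left).
Jun has 30 days: +30 → Jul 1, 2213 (150 left).
Jul has 31 days: +31 → Aug 1, 2213 (119 left).
Aug has 31 days: +31 → Sep 1, 2213 (88 left).
Sep has 30 days: +30 → Oct 1, 2213 (58 left).
Oct has 31 days: +31 → Nov 1, 2213 (27 left).
+27 → Nov 28, 2213.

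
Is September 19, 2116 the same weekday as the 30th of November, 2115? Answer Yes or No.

From Nov 30, 2115 to Sep 19, 2116 is 294 days.
294 mod 7 = 0, so they are the same weekday.
(Nov 30, 2115 is a Saturday; Sep 19, 2116 is a Saturday.)

Yes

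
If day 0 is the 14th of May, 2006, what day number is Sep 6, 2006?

115

May 14, 2006 → Jun 14, 2006: 31 days (May has 31).
Jun 14, 2006 → Jul 14, 2006: 30 days (June has 30).
Jul 14, 2006 → Aug 14, 2006: 31 days (July has 31).
Aug 14, 2006 → Sep 6, 2006: 23 days.
Total: 115 days.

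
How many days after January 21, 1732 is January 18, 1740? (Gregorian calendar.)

Jan 21, 1732 → Jan 21, 1733: 366 days (Feb 29, 1732 is in that span).
Jan 21, 1733 → Jan 21, 1734: 365 days.
Jan 21, 1734 → Jan 21, 1735: 365 days.
Jan 21, 1735 → Jan 21, 1736: 365 days.
Jan 21, 1736 → Jan 21, 1737: 366 days (Feb 29, 1736 is in that span).
Jan 21, 1737 → Jan 21, 1738: 365 days.
Jan 21, 1738 → Jan 21, 1739: 365 days.
Jan 21, 1739 → Feb 21, 1739: 31 days (January has 31).
Feb 21, 1739 → Mar 21, 1739: 28 days (February has 28).
Mar 21, 1739 → Apr 21, 1739: 31 days (March has 31).
Apr 21, 1739 → May 21, 1739: 30 days (April has 30).
May 21, 1739 → Jun 21, 1739: 31 days (May has 31).
Jun 21, 1739 → Jul 21, 1739: 30 days (June has 30).
Jul 21, 1739 → Aug 21, 1739: 31 days (July has 31).
Aug 21, 1739 → Sep 21, 1739: 31 days (August has 31).
Sep 21, 1739 → Oct 21, 1739: 30 days (September has 30).
Oct 21, 1739 → Nov 21, 1739: 31 days (October has 31).
Nov 21, 1739 → Dec 21, 1739: 30 days (November has 30).
Dec 21, 1739 → Jan 18, 1740: 28 days.
Total: 2919 days.

2919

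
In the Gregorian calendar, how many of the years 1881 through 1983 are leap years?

24

Multiples of 4 in [1881,1983]: 25.
Of those, multiples of 100: 1 (not leap unless ÷400).
Multiples of 400: 0.
Leap years = 25 − 1 + 0 = 24.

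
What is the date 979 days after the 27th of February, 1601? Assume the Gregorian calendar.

November 3, 1603

+365 (one year) → Feb 27, 1602 (614 left).
+365 (one year) → Feb 27, 1603 (249 left).
Feb has 28 days: +2 → Mar 1, 1603 (247 left).
Mar has 31 days: +31 → Apr 1, 1603 (216 left).
Apr has 30 days: +30 → May 1, 1603 (186 left).
May has 31 days: +31 → Jun 1, 1603 (155 left).
Jun has 30 days: +30 → Jul 1, 1603 (125 left).
Jul has 31 days: +31 → Aug 1, 1603 (94 left).
Aug has 31 days: +31 → Sep 1, 1603 (63 left).
Sep has 30 days: +30 → Oct 1, 1603 (33 left).
Oct has 31 days: +31 → Nov 1, 1603 (2 left).
+2 → Nov 3, 1603.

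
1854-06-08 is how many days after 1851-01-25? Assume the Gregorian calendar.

1230

Jan 25, 1851 → Jan 25, 1852: 365 days.
Jan 25, 1852 → Jan 25, 1853: 366 days (Feb 29, 1852 is in that span).
Jan 25, 1853 → Jan 25, 1854: 365 days.
Jan 25, 1854 → Feb 25, 1854: 31 days (January has 31).
Feb 25, 1854 → Mar 25, 1854: 28 days (February has 28).
Mar 25, 1854 → Apr 25, 1854: 31 days (March has 31).
Apr 25, 1854 → May 25, 1854: 30 days (April has 30).
May 25, 1854 → Jun 8, 1854: 14 days.
Total: 1230 days.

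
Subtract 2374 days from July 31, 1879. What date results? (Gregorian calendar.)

−365 (one year) → Jul 31, 1878 (2009 left).
−365 (one year) → Jul 31, 1877 (1644 left).
−365 (one year) → Jul 31, 1876 (1279 left).
−366 (one year; includes Feb 29, 1876) → Jul 31, 1875 (913 left).
−365 (one year) → Jul 31, 1874 (548 left).
−365 (one year) → Jul 31, 1873 (183 left).
−31 → Jun 30, 1873 (end of Jun, 30 days; 152 left).
−30 → May 31, 1873 (end of May, 31 days; 122 left).
−31 → Apr 30, 1873 (end of Apr, 30 days; 91 left).
−30 → Mar 31, 1873 (end of Mar, 31 days; 61 left).
−31 → Feb 28, 1873 (end of Feb, 28 days; 30 left).
−28 → Jan 31, 1873 (end of Jan, 31 days; 2 left).
−2 → Jan 29, 1873.

January 29, 1873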